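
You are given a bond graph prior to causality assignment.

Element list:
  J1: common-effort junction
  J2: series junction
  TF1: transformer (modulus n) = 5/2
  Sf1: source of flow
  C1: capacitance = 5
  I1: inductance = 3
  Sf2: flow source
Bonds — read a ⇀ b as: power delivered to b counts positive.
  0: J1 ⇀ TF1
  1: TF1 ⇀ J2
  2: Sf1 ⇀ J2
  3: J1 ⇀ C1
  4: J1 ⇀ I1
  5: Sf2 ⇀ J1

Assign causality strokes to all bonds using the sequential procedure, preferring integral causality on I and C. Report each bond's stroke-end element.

#0 →TF1
#1 →J2
#2 →Sf1
#3 →J1
#4 →I1
#5 →Sf2

bond 2 stroke at Sf1  (Sf1 fixes flow; stroke at Sf1)
bond 5 stroke at Sf2  (source Sf2 imposes f)
bond 1 stroke at J2  (J2 flow already set via bond 2)
bond 0 stroke at TF1  (TF TF1: opposite of bond 1)
bond 3 stroke at J1  (C1 integral (e out))
bond 4 stroke at I1  (J1: bond 3 brought effort, rest push out)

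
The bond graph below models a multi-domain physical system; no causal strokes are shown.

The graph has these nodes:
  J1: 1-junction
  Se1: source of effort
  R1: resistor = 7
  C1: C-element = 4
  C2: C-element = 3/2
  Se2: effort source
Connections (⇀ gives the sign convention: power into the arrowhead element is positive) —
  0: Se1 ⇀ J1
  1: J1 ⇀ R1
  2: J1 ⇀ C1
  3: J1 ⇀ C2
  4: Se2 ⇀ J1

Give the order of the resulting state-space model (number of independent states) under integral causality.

2  (C1, C2 all integral)

β0 stroke→J1  (Se1 fixes effort; stroke away)
β4 stroke→J1  (Se2 (Se) sets effort on bond)
β2 stroke→J1  (C1: C, integral causality)
β3 stroke→J1  (C2 outputs effort q/C2)
β1 stroke→R1  (closing 1-jn rule on J1)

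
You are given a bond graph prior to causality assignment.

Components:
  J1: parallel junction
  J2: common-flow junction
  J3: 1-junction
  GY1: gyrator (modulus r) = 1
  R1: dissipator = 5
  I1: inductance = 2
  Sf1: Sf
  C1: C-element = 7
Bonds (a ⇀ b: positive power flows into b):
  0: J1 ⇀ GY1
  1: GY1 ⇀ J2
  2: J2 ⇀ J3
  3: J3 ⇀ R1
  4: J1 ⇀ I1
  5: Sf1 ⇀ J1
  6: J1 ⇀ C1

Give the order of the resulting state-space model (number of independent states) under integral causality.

bond 5 →Sf1  (source Sf1 imposes f)
bond 4 →I1  (I1: I, integral causality)
bond 6 →J1  (C1: C, integral causality)
bond 0 →GY1  (common-e at J1 fixed by 6)
bond 1 →GY1  (GY1 both-in/both-out from 0)
bond 2 →J2  (1-jn J2 has f-setter on 1)
bond 3 →J3  (J3 flow already set via bond 2)

2  (C1, I1 all integral)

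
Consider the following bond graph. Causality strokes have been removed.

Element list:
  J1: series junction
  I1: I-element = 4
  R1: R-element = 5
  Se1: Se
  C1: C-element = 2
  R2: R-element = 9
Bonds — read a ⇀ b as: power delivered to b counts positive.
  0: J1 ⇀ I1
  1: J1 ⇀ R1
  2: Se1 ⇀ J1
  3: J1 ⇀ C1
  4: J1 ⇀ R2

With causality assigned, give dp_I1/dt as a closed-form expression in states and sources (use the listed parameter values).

dp_I1/dt = E_Se1 - 7*p_I1/2 - q_C1/2

bond 2 stroke at J1  (source Se1 imposes e)
bond 0 stroke at I1  (I1 integral (f out))
bond 1 stroke at J1  (J1: bond 0 brought flow, rest push out)
bond 3 stroke at J1  (common-f at J1 fixed by 0)
bond 4 stroke at J1  (J1: bond 0 brought flow, rest push out)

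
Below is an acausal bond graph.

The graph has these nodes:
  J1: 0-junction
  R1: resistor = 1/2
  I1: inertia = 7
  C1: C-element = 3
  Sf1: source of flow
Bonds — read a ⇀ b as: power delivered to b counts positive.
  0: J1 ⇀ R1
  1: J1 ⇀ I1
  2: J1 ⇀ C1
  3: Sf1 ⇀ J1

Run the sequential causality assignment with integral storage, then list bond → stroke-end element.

β0 →R1
β1 →I1
β2 →J1
β3 →Sf1

β3 stroke→Sf1  (source Sf1 imposes f)
β1 stroke→I1  (I1: I, integral causality)
β2 stroke→J1  (C1 integral (e out))
β0 stroke→R1  (J1 effort already set via bond 2)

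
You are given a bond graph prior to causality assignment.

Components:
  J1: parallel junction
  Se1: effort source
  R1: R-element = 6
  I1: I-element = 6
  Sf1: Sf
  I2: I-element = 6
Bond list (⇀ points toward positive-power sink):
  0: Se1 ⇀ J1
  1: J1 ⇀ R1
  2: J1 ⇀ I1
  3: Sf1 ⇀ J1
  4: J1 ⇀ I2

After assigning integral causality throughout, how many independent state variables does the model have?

2  (I1, I2 all integral)

β0 stroke→J1  (source Se1 imposes e)
β3 stroke→Sf1  (Sf1 fixes flow; stroke at Sf1)
β1 stroke→R1  (0-jn J1 has e-setter on 0)
β2 stroke→I1  (common-e at J1 fixed by 0)
β4 stroke→I2  (0-jn J1 has e-setter on 0)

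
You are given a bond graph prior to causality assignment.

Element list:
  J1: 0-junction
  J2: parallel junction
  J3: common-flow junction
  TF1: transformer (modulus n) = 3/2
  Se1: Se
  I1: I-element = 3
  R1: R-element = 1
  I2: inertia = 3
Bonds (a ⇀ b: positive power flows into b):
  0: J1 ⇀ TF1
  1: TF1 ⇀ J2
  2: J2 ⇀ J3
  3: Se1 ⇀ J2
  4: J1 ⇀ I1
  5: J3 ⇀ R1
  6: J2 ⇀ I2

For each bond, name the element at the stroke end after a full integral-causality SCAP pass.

#0 stroke→J1
#1 stroke→TF1
#2 stroke→J3
#3 stroke→J2
#4 stroke→I1
#5 stroke→R1
#6 stroke→I2

bond 3 stroke→J2  (Se1: effort source, stroke at far end)
bond 1 stroke→TF1  (J2 effort already set via bond 3)
bond 2 stroke→J3  (0-jn J2 has e-setter on 3)
bond 6 stroke→I2  (J2 effort already set via bond 3)
bond 5 stroke→R1  (closing 1-jn rule on J3)
bond 0 stroke→J1  (through TF1, causality passes straight; one stroke at TF1)
bond 4 stroke→I1  (J1 effort already set via bond 0)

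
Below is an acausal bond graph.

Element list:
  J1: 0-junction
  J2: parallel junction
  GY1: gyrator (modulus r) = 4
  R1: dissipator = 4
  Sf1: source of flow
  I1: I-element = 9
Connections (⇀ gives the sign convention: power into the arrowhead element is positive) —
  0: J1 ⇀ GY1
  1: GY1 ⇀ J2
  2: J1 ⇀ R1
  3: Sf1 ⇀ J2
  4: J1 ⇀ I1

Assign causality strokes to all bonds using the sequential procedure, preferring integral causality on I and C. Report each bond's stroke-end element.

b0 stroke at J1
b1 stroke at J2
b2 stroke at R1
b3 stroke at Sf1
b4 stroke at I1

#3 stroke at Sf1  (Sf1 (Sf) sets flow on bond)
#1 stroke at J2  (only one effort-in slot at J2)
#0 stroke at J1  (GY1: gyrator matches bond 1)
#2 stroke at R1  (J1: bond 0 brought effort, rest push out)
#4 stroke at I1  (J1: bond 0 brought effort, rest push out)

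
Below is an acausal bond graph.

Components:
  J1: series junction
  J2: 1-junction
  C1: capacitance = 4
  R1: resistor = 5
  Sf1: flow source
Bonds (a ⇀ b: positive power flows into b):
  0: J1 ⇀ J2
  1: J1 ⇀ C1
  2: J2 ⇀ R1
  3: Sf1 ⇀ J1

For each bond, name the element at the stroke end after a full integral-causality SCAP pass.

bond 0 stroke→J1
bond 1 stroke→J1
bond 2 stroke→J2
bond 3 stroke→Sf1

#3 →Sf1  (source Sf1 imposes f)
#0 →J1  (J1 flow already set via bond 3)
#1 →J1  (common-f at J1 fixed by 3)
#2 →J2  (1-jn J2 has f-setter on 0)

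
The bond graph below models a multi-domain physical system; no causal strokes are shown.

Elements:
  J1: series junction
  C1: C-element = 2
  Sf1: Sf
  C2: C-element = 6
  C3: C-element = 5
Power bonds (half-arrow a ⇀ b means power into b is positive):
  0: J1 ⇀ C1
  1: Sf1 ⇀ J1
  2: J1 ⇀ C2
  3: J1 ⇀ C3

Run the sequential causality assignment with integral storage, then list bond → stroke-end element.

bond 1 stroke→Sf1  (source Sf1 imposes f)
bond 0 stroke→J1  (J1 flow already set via bond 1)
bond 2 stroke→J1  (J1 flow already set via bond 1)
bond 3 stroke→J1  (1-jn J1 has f-setter on 1)

β0 |J1
β1 |Sf1
β2 |J1
β3 |J1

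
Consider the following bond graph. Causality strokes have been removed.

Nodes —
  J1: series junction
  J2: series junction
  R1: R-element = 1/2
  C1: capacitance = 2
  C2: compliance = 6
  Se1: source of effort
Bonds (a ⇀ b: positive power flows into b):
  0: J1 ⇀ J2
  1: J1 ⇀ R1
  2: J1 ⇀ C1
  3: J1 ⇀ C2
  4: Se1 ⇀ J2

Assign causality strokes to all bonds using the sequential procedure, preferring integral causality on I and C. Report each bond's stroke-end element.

β0 |J1
β1 |R1
β2 |J1
β3 |J1
β4 |J2

bond 4 stroke at J2  (Se1: effort source, stroke at far end)
bond 0 stroke at J1  (closing 1-jn rule on J2)
bond 2 stroke at J1  (C1 outputs effort q/C1)
bond 3 stroke at J1  (prefer integral on C2)
bond 1 stroke at R1  (J1 needs exactly one f-in)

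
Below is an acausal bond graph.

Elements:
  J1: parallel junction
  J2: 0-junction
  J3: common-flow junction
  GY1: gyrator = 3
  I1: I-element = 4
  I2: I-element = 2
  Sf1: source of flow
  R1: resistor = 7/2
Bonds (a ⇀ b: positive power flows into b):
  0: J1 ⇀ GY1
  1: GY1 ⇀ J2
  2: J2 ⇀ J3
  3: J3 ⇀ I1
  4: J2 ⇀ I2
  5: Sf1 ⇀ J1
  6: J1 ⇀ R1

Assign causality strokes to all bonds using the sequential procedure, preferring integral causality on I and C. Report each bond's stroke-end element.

#0 |J1
#1 |J2
#2 |J3
#3 |I1
#4 |I2
#5 |Sf1
#6 |R1

bond 5 →Sf1  (source Sf1 imposes f)
bond 3 →I1  (I1 outputs flow p/I1)
bond 2 →J3  (J3 flow already set via bond 3)
bond 4 →I2  (I2 outputs flow p/I2)
bond 1 →J2  (J2 needs exactly one e-in)
bond 0 →J1  (GY GY1: same side as bond 1)
bond 6 →R1  (0-jn J1 has e-setter on 0)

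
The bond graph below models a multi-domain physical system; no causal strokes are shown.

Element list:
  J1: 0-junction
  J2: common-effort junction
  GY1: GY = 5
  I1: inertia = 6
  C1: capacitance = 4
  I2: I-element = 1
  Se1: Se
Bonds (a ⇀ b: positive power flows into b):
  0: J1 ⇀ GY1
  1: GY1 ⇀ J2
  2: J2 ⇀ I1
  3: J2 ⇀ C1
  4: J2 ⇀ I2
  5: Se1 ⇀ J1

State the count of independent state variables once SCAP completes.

β5 stroke→J1  (Se1: effort source, stroke at far end)
β0 stroke→GY1  (J1 effort already set via bond 5)
β1 stroke→GY1  (through GY1, causality inverts; strokes same side of GY1)
β2 stroke→I1  (I1 outputs flow p/I1)
β3 stroke→J2  (C1 outputs effort q/C1)
β4 stroke→I2  (J2: bond 3 brought effort, rest push out)

3  (C1, I1, I2 all integral)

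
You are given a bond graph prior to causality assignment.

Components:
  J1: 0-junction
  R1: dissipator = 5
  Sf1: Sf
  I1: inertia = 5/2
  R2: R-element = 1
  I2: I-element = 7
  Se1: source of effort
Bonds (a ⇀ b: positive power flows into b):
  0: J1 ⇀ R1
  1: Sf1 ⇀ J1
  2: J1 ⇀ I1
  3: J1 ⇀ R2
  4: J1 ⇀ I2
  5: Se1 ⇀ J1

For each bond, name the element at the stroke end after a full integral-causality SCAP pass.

bond 1 stroke→Sf1  (source Sf1 imposes f)
bond 5 stroke→J1  (Se1 (Se) sets effort on bond)
bond 0 stroke→R1  (J1: bond 5 brought effort, rest push out)
bond 2 stroke→I1  (J1 effort already set via bond 5)
bond 3 stroke→R2  (0-jn J1 has e-setter on 5)
bond 4 stroke→I2  (common-e at J1 fixed by 5)

#0 |R1
#1 |Sf1
#2 |I1
#3 |R2
#4 |I2
#5 |J1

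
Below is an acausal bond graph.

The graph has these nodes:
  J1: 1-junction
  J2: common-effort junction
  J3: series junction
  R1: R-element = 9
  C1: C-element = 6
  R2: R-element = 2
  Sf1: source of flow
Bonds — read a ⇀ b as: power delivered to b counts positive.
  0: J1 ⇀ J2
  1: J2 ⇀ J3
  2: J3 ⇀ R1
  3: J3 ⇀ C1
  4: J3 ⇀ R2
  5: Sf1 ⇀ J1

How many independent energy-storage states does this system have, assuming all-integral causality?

1  (C1 all integral)

bond 5 |Sf1  (source Sf1 imposes f)
bond 0 |J1  (J1: bond 5 brought flow, rest push out)
bond 1 |J2  (J2 needs exactly one e-in)
bond 2 |J3  (1-jn J3 has f-setter on 1)
bond 3 |J3  (1-jn J3 has f-setter on 1)
bond 4 |J3  (1-jn J3 has f-setter on 1)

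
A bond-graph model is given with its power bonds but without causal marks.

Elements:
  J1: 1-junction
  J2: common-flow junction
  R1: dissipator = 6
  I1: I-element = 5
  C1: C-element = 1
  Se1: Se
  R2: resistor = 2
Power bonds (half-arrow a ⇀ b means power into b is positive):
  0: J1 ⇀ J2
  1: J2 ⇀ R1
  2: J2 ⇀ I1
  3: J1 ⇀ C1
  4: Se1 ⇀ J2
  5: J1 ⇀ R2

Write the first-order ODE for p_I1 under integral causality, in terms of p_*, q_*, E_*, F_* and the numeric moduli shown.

#4 →J2  (Se1 (Se) sets effort on bond)
#2 →I1  (I1 outputs flow p/I1)
#0 →J2  (common-f at J2 fixed by 2)
#1 →J2  (1-jn J2 has f-setter on 2)
#3 →J1  (common-f at J1 fixed by 0)
#5 →J1  (J1 flow already set via bond 0)

dp_I1/dt = E_Se1 - 8*p_I1/5 - q_C1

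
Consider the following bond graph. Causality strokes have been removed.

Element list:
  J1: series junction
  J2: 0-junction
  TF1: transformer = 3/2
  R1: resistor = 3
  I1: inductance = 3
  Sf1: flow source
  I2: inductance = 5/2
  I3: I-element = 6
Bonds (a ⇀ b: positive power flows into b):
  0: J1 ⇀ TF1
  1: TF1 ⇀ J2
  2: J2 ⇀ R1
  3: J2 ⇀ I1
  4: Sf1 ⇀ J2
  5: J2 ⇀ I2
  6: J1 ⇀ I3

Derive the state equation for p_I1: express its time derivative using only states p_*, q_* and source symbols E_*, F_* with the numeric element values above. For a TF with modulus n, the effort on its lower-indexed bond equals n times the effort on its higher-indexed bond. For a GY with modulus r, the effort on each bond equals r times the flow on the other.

dp_I1/dt = 3*F_Sf1 - p_I1 - 6*p_I2/5 + 3*p_I3/4

β4 |Sf1  (Sf1: flow source, stroke at near end)
β3 |I1  (I1 integral (f out))
β5 |I2  (prefer integral on I2)
β6 |I3  (I3 integral (f out))
β0 |J1  (J1: bond 6 brought flow, rest push out)
β1 |TF1  (TF TF1: opposite of bond 0)
β2 |J2  (J2 needs exactly one e-in)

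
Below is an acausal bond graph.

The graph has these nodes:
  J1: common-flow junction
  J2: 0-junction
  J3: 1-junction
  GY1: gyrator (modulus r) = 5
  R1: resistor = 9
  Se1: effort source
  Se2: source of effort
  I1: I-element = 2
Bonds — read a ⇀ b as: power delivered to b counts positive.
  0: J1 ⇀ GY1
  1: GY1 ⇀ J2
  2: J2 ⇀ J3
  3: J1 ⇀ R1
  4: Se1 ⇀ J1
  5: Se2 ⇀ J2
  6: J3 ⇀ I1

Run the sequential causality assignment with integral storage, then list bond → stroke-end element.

#0 →GY1
#1 →GY1
#2 →J3
#3 →J1
#4 →J1
#5 →J2
#6 →I1

β4 |J1  (Se1 fixes effort; stroke away)
β5 |J2  (Se2: effort source, stroke at far end)
β1 |GY1  (J2 effort already set via bond 5)
β2 |J3  (J2: bond 5 brought effort, rest push out)
β6 |I1  (only one flow-in slot at J3)
β0 |GY1  (GY GY1: same side as bond 1)
β3 |J1  (J1: bond 0 brought flow, rest push out)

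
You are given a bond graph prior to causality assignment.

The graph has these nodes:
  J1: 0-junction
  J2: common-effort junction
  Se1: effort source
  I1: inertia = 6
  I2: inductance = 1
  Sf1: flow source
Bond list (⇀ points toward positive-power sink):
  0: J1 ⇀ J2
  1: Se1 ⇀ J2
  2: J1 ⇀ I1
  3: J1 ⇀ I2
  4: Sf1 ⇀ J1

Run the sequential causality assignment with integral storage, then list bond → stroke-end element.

#0 stroke at J1
#1 stroke at J2
#2 stroke at I1
#3 stroke at I2
#4 stroke at Sf1

β1 →J2  (Se1 fixes effort; stroke away)
β4 →Sf1  (Sf1: flow source, stroke at near end)
β0 →J1  (common-e at J2 fixed by 1)
β2 →I1  (J1: bond 0 brought effort, rest push out)
β3 →I2  (0-jn J1 has e-setter on 0)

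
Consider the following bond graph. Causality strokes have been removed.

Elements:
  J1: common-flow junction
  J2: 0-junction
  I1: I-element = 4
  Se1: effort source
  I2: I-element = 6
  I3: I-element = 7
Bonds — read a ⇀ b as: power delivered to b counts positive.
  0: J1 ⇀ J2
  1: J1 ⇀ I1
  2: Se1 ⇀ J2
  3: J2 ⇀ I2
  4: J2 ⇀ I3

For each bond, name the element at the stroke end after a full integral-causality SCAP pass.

#2 stroke at J2  (Se1: effort source, stroke at far end)
#0 stroke at J1  (common-e at J2 fixed by 2)
#3 stroke at I2  (J2 effort already set via bond 2)
#4 stroke at I3  (0-jn J2 has e-setter on 2)
#1 stroke at I1  (only one flow-in slot at J1)

#0 stroke at J1
#1 stroke at I1
#2 stroke at J2
#3 stroke at I2
#4 stroke at I3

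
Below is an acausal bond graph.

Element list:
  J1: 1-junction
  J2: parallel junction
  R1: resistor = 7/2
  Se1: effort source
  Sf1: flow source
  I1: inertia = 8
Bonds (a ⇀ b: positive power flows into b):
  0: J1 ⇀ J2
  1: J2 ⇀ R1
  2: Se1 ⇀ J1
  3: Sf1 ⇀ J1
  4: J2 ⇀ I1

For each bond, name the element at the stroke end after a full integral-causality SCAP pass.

β2 →J1  (Se1 fixes effort; stroke away)
β3 →Sf1  (source Sf1 imposes f)
β0 →J1  (1-jn J1 has f-setter on 3)
β4 →I1  (I1: I, integral causality)
β1 →J2  (closing 0-jn rule on J2)

b0 stroke→J1
b1 stroke→J2
b2 stroke→J1
b3 stroke→Sf1
b4 stroke→I1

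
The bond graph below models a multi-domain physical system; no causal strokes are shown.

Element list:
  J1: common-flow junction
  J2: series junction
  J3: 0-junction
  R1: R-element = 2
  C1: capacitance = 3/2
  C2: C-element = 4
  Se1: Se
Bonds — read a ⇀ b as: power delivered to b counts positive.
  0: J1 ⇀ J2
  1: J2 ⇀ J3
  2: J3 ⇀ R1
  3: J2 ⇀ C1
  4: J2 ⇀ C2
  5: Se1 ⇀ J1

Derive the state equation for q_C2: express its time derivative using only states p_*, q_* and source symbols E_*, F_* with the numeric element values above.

dq_C2/dt = E_Se1/2 - q_C1/3 - q_C2/8

b5 |J1  (Se1 (Se) sets effort on bond)
b0 |J2  (J1: last free bond brings flow in)
b3 |J2  (C1 outputs effort q/C1)
b4 |J2  (prefer integral on C2)
b1 |J3  (only one flow-in slot at J2)
b2 |R1  (J3: bond 1 brought effort, rest push out)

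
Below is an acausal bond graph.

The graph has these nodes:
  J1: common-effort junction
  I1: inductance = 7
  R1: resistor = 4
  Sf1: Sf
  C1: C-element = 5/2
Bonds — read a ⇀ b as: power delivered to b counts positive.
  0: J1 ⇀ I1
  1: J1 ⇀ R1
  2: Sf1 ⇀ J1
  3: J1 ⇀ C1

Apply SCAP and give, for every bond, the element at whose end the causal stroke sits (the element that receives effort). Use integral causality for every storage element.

β0 stroke→I1
β1 stroke→R1
β2 stroke→Sf1
β3 stroke→J1

bond 2 →Sf1  (source Sf1 imposes f)
bond 0 →I1  (I1: I, integral causality)
bond 3 →J1  (C1 outputs effort q/C1)
bond 1 →R1  (J1 effort already set via bond 3)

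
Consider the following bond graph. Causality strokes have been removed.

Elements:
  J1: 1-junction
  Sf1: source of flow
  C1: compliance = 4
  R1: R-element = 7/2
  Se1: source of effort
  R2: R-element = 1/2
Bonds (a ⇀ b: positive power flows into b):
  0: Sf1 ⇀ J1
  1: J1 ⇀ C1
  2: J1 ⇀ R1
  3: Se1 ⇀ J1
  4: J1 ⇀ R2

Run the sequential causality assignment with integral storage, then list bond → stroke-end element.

bond 0 |Sf1
bond 1 |J1
bond 2 |J1
bond 3 |J1
bond 4 |J1

bond 0 |Sf1  (Sf1 (Sf) sets flow on bond)
bond 3 |J1  (Se1: effort source, stroke at far end)
bond 1 |J1  (J1: bond 0 brought flow, rest push out)
bond 2 |J1  (1-jn J1 has f-setter on 0)
bond 4 |J1  (common-f at J1 fixed by 0)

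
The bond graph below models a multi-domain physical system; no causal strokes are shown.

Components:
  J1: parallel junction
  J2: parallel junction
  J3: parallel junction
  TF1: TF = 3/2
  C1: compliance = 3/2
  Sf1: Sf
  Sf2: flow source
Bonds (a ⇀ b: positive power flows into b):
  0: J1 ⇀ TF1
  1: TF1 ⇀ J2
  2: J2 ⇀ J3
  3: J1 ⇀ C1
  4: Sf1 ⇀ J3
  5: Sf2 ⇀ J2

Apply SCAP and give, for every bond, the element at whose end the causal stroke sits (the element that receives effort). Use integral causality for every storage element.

β4 →Sf1  (Sf1: flow source, stroke at near end)
β5 →Sf2  (source Sf2 imposes f)
β2 →J3  (only one effort-in slot at J3)
β1 →J2  (J2: last free bond brings effort in)
β0 →TF1  (through TF1, causality passes straight; one stroke at TF1)
β3 →J1  (J1 needs exactly one e-in)

bond 0 →TF1
bond 1 →J2
bond 2 →J3
bond 3 →J1
bond 4 →Sf1
bond 5 →Sf2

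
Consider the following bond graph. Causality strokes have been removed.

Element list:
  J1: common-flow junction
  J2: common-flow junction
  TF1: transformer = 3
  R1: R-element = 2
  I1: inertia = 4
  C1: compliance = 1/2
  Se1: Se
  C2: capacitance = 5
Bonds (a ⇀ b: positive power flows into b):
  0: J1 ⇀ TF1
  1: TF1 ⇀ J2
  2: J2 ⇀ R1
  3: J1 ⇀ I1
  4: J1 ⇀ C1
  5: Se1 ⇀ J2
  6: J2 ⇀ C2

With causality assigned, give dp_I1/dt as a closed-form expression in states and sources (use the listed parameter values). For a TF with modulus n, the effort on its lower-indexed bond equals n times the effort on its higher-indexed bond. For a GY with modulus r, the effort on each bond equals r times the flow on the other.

dp_I1/dt = 3*E_Se1 - 9*p_I1/2 - 2*q_C1 - 3*q_C2/5

bond 5 |J2  (Se1: effort source, stroke at far end)
bond 3 |I1  (I1 outputs flow p/I1)
bond 0 |J1  (J1: bond 3 brought flow, rest push out)
bond 4 |J1  (1-jn J1 has f-setter on 3)
bond 1 |TF1  (TF TF1: opposite of bond 0)
bond 2 |J2  (common-f at J2 fixed by 1)
bond 6 |J2  (common-f at J2 fixed by 1)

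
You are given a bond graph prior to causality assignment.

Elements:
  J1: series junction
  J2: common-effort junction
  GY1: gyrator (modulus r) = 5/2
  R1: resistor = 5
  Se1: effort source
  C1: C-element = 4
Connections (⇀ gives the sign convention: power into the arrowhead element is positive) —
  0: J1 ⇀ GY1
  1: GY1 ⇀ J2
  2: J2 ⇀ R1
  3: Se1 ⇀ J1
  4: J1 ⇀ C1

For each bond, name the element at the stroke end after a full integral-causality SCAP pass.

#0 stroke at GY1
#1 stroke at GY1
#2 stroke at J2
#3 stroke at J1
#4 stroke at J1

#3 |J1  (Se1 fixes effort; stroke away)
#4 |J1  (C1 outputs effort q/C1)
#0 |GY1  (J1 needs exactly one f-in)
#1 |GY1  (GY1 both-in/both-out from 0)
#2 |J2  (J2 needs exactly one e-in)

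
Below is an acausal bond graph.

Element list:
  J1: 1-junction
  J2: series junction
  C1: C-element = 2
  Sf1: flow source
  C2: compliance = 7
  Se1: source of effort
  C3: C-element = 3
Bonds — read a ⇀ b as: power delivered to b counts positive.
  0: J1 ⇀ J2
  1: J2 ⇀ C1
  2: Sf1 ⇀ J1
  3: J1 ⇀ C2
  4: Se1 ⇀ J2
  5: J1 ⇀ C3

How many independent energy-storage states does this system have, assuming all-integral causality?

3  (C1, C2, C3 all integral)

bond 2 →Sf1  (Sf1: flow source, stroke at near end)
bond 4 →J2  (source Se1 imposes e)
bond 0 →J1  (J1 flow already set via bond 2)
bond 3 →J1  (J1: bond 2 brought flow, rest push out)
bond 5 →J1  (J1: bond 2 brought flow, rest push out)
bond 1 →J2  (common-f at J2 fixed by 0)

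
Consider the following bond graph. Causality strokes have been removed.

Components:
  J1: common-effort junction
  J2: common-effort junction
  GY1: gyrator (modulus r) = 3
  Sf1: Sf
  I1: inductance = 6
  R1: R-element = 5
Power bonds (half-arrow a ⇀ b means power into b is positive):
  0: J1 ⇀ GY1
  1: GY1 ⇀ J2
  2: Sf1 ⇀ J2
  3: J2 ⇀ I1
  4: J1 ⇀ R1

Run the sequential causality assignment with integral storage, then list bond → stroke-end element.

bond 0 stroke→J1
bond 1 stroke→J2
bond 2 stroke→Sf1
bond 3 stroke→I1
bond 4 stroke→R1

β2 |Sf1  (Sf1 fixes flow; stroke at Sf1)
β3 |I1  (I1: I, integral causality)
β1 |J2  (only one effort-in slot at J2)
β0 |J1  (GY1: gyrator matches bond 1)
β4 |R1  (common-e at J1 fixed by 0)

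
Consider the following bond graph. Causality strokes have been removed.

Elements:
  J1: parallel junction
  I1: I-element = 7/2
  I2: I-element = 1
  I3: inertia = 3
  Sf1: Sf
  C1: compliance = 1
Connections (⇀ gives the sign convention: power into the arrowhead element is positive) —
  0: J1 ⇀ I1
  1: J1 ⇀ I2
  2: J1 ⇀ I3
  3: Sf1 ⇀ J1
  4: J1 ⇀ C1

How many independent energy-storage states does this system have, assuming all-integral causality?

4  (C1, I1, I2, I3 all integral)

#3 stroke→Sf1  (Sf1 (Sf) sets flow on bond)
#0 stroke→I1  (prefer integral on I1)
#1 stroke→I2  (I2 outputs flow p/I2)
#2 stroke→I3  (I3: I, integral causality)
#4 stroke→J1  (only one effort-in slot at J1)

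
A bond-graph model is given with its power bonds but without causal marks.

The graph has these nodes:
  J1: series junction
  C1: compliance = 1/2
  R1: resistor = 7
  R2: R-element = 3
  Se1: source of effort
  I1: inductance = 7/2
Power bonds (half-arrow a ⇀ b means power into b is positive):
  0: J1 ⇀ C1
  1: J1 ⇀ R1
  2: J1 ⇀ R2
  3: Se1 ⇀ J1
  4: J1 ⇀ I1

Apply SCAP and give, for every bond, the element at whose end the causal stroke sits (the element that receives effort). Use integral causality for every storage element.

b3 stroke at J1  (Se1: effort source, stroke at far end)
b0 stroke at J1  (C1 integral (e out))
b4 stroke at I1  (I1: I, integral causality)
b1 stroke at J1  (1-jn J1 has f-setter on 4)
b2 stroke at J1  (J1: bond 4 brought flow, rest push out)

β0 stroke→J1
β1 stroke→J1
β2 stroke→J1
β3 stroke→J1
β4 stroke→I1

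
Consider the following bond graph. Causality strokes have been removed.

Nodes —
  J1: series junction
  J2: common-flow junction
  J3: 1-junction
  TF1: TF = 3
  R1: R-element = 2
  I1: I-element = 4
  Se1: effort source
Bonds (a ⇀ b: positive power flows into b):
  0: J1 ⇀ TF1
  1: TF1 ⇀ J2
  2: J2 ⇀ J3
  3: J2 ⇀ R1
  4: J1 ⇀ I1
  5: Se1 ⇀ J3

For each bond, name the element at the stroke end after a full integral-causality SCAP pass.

bond 0 stroke→J1
bond 1 stroke→TF1
bond 2 stroke→J2
bond 3 stroke→J2
bond 4 stroke→I1
bond 5 stroke→J3

b5 stroke→J3  (Se1: effort source, stroke at far end)
b2 stroke→J2  (J3: last free bond brings flow in)
b4 stroke→I1  (I1: I, integral causality)
b0 stroke→J1  (J1: bond 4 brought flow, rest push out)
b1 stroke→TF1  (through TF1, causality passes straight; one stroke at TF1)
b3 stroke→J2  (J2 flow already set via bond 1)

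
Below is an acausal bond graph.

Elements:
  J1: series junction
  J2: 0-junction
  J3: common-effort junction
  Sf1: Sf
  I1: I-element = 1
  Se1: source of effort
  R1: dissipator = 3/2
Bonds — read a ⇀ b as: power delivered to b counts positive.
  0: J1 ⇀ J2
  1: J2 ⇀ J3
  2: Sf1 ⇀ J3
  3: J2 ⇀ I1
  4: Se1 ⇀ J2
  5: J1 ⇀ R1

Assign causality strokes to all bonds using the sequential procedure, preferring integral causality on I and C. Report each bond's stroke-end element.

b0 →J1
b1 →J3
b2 →Sf1
b3 →I1
b4 →J2
b5 →R1

bond 2 |Sf1  (Sf1 (Sf) sets flow on bond)
bond 4 |J2  (Se1 fixes effort; stroke away)
bond 0 |J1  (J2: bond 4 brought effort, rest push out)
bond 1 |J3  (common-e at J2 fixed by 4)
bond 3 |I1  (J2: bond 4 brought effort, rest push out)
bond 5 |R1  (J1: last free bond brings flow in)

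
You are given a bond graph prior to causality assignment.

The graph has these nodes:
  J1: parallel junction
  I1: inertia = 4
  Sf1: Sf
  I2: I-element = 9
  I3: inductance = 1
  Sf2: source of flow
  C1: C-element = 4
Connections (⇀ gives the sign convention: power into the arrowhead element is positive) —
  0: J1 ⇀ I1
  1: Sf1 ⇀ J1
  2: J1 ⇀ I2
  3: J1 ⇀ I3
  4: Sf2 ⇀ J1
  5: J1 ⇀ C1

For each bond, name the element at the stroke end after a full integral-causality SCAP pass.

#1 stroke at Sf1  (Sf1 (Sf) sets flow on bond)
#4 stroke at Sf2  (source Sf2 imposes f)
#0 stroke at I1  (prefer integral on I1)
#2 stroke at I2  (prefer integral on I2)
#3 stroke at I3  (I3 integral (f out))
#5 stroke at J1  (J1 needs exactly one e-in)

β0 stroke at I1
β1 stroke at Sf1
β2 stroke at I2
β3 stroke at I3
β4 stroke at Sf2
β5 stroke at J1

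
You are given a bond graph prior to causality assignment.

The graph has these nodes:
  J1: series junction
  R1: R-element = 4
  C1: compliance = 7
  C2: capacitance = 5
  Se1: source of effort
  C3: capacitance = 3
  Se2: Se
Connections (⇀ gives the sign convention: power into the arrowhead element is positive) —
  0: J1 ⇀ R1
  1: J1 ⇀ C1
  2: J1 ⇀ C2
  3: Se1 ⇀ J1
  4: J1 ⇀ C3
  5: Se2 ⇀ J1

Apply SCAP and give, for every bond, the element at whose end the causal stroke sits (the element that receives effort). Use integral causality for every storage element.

#3 stroke→J1  (Se1 (Se) sets effort on bond)
#5 stroke→J1  (Se2 (Se) sets effort on bond)
#1 stroke→J1  (C1 integral (e out))
#2 stroke→J1  (prefer integral on C2)
#4 stroke→J1  (C3 outputs effort q/C3)
#0 stroke→R1  (only one flow-in slot at J1)

#0 →R1
#1 →J1
#2 →J1
#3 →J1
#4 →J1
#5 →J1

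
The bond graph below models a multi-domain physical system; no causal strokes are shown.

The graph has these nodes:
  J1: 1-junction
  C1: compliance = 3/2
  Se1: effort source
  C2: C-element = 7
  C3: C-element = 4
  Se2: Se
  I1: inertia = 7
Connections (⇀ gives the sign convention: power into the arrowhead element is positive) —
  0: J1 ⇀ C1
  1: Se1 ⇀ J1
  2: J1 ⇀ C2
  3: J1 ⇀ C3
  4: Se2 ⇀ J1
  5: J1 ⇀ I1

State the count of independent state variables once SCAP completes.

4  (C1, C2, C3, I1 all integral)

b1 →J1  (source Se1 imposes e)
b4 →J1  (Se2 (Se) sets effort on bond)
b0 →J1  (prefer integral on C1)
b2 →J1  (C2: C, integral causality)
b3 →J1  (C3 outputs effort q/C3)
b5 →I1  (closing 1-jn rule on J1)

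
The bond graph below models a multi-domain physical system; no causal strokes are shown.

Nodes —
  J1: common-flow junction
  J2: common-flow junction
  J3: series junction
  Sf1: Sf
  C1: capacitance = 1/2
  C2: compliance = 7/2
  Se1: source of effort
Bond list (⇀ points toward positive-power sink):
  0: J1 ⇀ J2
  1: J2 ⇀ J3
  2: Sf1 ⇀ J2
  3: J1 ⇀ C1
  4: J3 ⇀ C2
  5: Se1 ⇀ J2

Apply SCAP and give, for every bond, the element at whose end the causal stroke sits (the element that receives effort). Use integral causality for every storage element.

bond 2 stroke→Sf1  (Sf1 (Sf) sets flow on bond)
bond 5 stroke→J2  (source Se1 imposes e)
bond 0 stroke→J2  (1-jn J2 has f-setter on 2)
bond 1 stroke→J2  (1-jn J2 has f-setter on 2)
bond 4 stroke→J3  (J3 flow already set via bond 1)
bond 3 stroke→J1  (1-jn J1 has f-setter on 0)

#0 stroke at J2
#1 stroke at J2
#2 stroke at Sf1
#3 stroke at J1
#4 stroke at J3
#5 stroke at J2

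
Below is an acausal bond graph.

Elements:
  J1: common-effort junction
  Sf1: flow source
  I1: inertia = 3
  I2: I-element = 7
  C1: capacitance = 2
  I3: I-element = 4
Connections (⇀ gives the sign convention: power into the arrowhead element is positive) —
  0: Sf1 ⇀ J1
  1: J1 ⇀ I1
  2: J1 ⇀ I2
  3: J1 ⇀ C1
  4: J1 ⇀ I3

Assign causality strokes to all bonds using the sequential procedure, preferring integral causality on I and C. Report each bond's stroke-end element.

β0 stroke→Sf1  (Sf1 (Sf) sets flow on bond)
β1 stroke→I1  (I1 outputs flow p/I1)
β2 stroke→I2  (I2 outputs flow p/I2)
β3 stroke→J1  (prefer integral on C1)
β4 stroke→I3  (J1: bond 3 brought effort, rest push out)

β0 →Sf1
β1 →I1
β2 →I2
β3 →J1
β4 →I3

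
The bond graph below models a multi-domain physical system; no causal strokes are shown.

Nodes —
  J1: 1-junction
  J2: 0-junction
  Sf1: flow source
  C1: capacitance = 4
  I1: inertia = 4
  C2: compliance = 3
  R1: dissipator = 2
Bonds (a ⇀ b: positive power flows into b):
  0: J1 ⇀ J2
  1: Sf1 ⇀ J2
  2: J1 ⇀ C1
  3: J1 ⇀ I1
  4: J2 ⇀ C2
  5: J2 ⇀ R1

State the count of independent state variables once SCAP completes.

b1 |Sf1  (Sf1 fixes flow; stroke at Sf1)
b2 |J1  (C1 integral (e out))
b3 |I1  (I1 integral (f out))
b0 |J1  (J1: bond 3 brought flow, rest push out)
b4 |J2  (C2 outputs effort q/C2)
b5 |R1  (J2 effort already set via bond 4)

3  (C1, C2, I1 all integral)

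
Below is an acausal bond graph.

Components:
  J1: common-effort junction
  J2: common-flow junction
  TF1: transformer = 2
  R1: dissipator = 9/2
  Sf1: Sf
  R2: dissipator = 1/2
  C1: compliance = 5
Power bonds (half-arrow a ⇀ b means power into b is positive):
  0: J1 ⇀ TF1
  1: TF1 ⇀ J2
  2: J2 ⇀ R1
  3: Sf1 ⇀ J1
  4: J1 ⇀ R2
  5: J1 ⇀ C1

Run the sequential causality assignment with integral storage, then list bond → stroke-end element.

β3 →Sf1  (Sf1 fixes flow; stroke at Sf1)
β5 →J1  (C1: C, integral causality)
β0 →TF1  (0-jn J1 has e-setter on 5)
β4 →R2  (J1: bond 5 brought effort, rest push out)
β1 →J2  (TF TF1: opposite of bond 0)
β2 →R1  (only one flow-in slot at J2)

β0 →TF1
β1 →J2
β2 →R1
β3 →Sf1
β4 →R2
β5 →J1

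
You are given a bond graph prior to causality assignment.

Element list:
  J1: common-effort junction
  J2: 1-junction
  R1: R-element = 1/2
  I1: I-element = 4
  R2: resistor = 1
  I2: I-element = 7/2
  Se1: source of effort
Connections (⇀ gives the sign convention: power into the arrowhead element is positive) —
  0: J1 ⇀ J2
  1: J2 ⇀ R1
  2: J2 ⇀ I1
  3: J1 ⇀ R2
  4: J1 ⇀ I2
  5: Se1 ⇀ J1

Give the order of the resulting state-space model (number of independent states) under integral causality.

2  (I1, I2 all integral)

b5 stroke at J1  (Se1: effort source, stroke at far end)
b0 stroke at J2  (J1 effort already set via bond 5)
b3 stroke at R2  (0-jn J1 has e-setter on 5)
b4 stroke at I2  (0-jn J1 has e-setter on 5)
b2 stroke at I1  (I1 integral (f out))
b1 stroke at J2  (common-f at J2 fixed by 2)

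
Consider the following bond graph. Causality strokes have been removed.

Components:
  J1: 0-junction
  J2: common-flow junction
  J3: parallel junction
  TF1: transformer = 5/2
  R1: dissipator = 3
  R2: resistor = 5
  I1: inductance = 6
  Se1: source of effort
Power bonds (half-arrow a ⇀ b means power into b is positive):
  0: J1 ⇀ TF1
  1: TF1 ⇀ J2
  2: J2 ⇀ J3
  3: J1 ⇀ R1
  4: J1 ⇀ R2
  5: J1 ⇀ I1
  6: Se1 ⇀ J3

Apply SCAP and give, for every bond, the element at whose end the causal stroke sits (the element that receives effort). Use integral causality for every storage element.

#0 stroke at J1
#1 stroke at TF1
#2 stroke at J2
#3 stroke at R1
#4 stroke at R2
#5 stroke at I1
#6 stroke at J3

β6 stroke at J3  (source Se1 imposes e)
β2 stroke at J2  (0-jn J3 has e-setter on 6)
β1 stroke at TF1  (J2: last free bond brings flow in)
β0 stroke at J1  (TF1: transformer flips bond 1)
β3 stroke at R1  (common-e at J1 fixed by 0)
β4 stroke at R2  (J1: bond 0 brought effort, rest push out)
β5 stroke at I1  (common-e at J1 fixed by 0)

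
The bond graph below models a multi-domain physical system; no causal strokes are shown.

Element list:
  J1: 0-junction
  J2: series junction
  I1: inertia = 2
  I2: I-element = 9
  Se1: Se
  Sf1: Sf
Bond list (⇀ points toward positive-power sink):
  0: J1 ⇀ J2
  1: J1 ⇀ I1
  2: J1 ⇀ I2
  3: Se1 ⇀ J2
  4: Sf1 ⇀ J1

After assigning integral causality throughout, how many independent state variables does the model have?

β3 stroke at J2  (source Se1 imposes e)
β4 stroke at Sf1  (Sf1 (Sf) sets flow on bond)
β0 stroke at J1  (closing 1-jn rule on J2)
β1 stroke at I1  (0-jn J1 has e-setter on 0)
β2 stroke at I2  (common-e at J1 fixed by 0)

2  (I1, I2 all integral)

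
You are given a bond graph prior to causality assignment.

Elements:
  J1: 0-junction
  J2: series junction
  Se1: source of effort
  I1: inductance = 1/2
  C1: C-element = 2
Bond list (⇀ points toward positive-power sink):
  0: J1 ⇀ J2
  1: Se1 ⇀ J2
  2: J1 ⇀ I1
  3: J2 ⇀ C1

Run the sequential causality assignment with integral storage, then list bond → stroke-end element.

bond 0 stroke→J1
bond 1 stroke→J2
bond 2 stroke→I1
bond 3 stroke→J2

bond 1 |J2  (Se1 fixes effort; stroke away)
bond 2 |I1  (prefer integral on I1)
bond 0 |J1  (J1: last free bond brings effort in)
bond 3 |J2  (J2: bond 0 brought flow, rest push out)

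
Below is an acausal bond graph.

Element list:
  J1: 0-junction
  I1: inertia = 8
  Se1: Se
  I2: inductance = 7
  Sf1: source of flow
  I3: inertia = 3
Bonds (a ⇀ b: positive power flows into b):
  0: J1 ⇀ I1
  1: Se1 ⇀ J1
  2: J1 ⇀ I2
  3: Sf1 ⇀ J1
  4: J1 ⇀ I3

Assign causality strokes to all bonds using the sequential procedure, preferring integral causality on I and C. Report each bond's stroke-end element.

β1 stroke at J1  (Se1: effort source, stroke at far end)
β3 stroke at Sf1  (Sf1 fixes flow; stroke at Sf1)
β0 stroke at I1  (common-e at J1 fixed by 1)
β2 stroke at I2  (J1: bond 1 brought effort, rest push out)
β4 stroke at I3  (common-e at J1 fixed by 1)

b0 |I1
b1 |J1
b2 |I2
b3 |Sf1
b4 |I3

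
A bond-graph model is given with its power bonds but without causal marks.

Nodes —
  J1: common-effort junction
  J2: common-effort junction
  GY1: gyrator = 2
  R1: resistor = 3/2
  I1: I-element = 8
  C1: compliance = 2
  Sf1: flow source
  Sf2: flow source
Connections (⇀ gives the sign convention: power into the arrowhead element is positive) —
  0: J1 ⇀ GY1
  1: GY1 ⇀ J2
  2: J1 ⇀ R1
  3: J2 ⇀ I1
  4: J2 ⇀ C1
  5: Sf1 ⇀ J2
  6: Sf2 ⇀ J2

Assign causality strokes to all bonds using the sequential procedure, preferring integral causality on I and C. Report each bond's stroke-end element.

bond 5 |Sf1  (Sf1 fixes flow; stroke at Sf1)
bond 6 |Sf2  (Sf2 fixes flow; stroke at Sf2)
bond 3 |I1  (I1 outputs flow p/I1)
bond 4 |J2  (prefer integral on C1)
bond 1 |GY1  (common-e at J2 fixed by 4)
bond 0 |GY1  (through GY1, causality inverts; strokes same side of GY1)
bond 2 |J1  (only one effort-in slot at J1)

bond 0 stroke→GY1
bond 1 stroke→GY1
bond 2 stroke→J1
bond 3 stroke→I1
bond 4 stroke→J2
bond 5 stroke→Sf1
bond 6 stroke→Sf2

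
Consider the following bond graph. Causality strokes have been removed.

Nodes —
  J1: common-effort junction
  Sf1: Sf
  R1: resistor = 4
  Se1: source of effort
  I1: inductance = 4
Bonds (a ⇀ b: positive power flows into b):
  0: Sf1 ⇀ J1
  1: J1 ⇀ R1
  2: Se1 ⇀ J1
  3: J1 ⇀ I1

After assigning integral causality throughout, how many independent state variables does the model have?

#0 stroke→Sf1  (source Sf1 imposes f)
#2 stroke→J1  (Se1 fixes effort; stroke away)
#1 stroke→R1  (J1: bond 2 brought effort, rest push out)
#3 stroke→I1  (common-e at J1 fixed by 2)

1  (I1 all integral)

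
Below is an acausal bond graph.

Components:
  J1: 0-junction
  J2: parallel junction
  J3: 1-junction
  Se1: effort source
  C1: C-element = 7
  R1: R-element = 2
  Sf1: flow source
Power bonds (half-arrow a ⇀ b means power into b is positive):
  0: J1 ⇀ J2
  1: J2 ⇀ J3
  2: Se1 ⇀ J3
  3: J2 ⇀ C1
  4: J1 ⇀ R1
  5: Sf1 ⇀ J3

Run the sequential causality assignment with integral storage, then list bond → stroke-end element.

b0 stroke at J1
b1 stroke at J3
b2 stroke at J3
b3 stroke at J2
b4 stroke at R1
b5 stroke at Sf1

bond 2 stroke at J3  (source Se1 imposes e)
bond 5 stroke at Sf1  (Sf1: flow source, stroke at near end)
bond 1 stroke at J3  (J3 flow already set via bond 5)
bond 3 stroke at J2  (C1 integral (e out))
bond 0 stroke at J1  (J2: bond 3 brought effort, rest push out)
bond 4 stroke at R1  (0-jn J1 has e-setter on 0)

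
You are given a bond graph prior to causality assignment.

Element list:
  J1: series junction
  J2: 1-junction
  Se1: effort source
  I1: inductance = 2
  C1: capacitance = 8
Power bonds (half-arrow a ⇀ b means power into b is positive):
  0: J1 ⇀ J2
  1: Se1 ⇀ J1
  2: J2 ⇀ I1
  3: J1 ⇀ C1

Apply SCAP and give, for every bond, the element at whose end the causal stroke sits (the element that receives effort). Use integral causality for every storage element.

b0 →J2
b1 →J1
b2 →I1
b3 →J1

bond 1 stroke→J1  (Se1: effort source, stroke at far end)
bond 2 stroke→I1  (I1 integral (f out))
bond 0 stroke→J2  (common-f at J2 fixed by 2)
bond 3 stroke→J1  (1-jn J1 has f-setter on 0)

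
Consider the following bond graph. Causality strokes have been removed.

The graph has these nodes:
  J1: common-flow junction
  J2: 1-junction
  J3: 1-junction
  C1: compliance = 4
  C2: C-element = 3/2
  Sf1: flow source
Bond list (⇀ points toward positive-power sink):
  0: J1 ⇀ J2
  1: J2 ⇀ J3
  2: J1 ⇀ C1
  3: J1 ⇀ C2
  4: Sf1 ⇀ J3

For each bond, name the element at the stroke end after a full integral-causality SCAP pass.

bond 4 stroke→Sf1  (Sf1: flow source, stroke at near end)
bond 1 stroke→J3  (common-f at J3 fixed by 4)
bond 0 stroke→J2  (J2: bond 1 brought flow, rest push out)
bond 2 stroke→J1  (J1: bond 0 brought flow, rest push out)
bond 3 stroke→J1  (common-f at J1 fixed by 0)

bond 0 →J2
bond 1 →J3
bond 2 →J1
bond 3 →J1
bond 4 →Sf1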